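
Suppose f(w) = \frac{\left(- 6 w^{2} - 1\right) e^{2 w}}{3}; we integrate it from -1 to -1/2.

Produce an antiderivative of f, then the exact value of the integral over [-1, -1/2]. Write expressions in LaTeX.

Recognize the product-rule pattern: f = u'v + uv' with u = - w^{2} + w - \frac{2}{3}, v = e^{2 w}, so integration by parts undoes it.
F(w) = \frac{\left(- 3 w^{2} + 3 w - 2\right) e^{2 w}}{3} is an antiderivative of f.
Check: d/dw[\frac{\left(- 3 w^{2} + 3 w - 2\right) e^{2 w}}{3}] = - 2 w^{2} e^{2 w} - \frac{e^{2 w}}{3}, which equals f(w).
F(-1/2) = - \frac{17}{12 e}; F(-1) = - \frac{8}{3 e^{2}}.
Integral = F(-1/2) - F(-1) = - \frac{17}{12 e} + \frac{8}{3 e^{2}}.

Antiderivative: F(w) = \frac{\left(- 3 w^{2} + 3 w - 2\right) e^{2 w}}{3}; value = - \frac{17}{12 e} + \frac{8}{3 e^{2}}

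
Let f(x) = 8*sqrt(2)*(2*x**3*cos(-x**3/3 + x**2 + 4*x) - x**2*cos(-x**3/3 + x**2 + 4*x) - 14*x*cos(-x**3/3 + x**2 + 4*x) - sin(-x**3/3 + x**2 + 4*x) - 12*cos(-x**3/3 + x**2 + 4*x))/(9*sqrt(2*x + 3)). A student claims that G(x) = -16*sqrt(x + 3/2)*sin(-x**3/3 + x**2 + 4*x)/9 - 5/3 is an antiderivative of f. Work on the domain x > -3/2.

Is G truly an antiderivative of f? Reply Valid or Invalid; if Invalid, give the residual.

d/dx[G] = sqrt(2)*(32*x**3*cos(-x**3/3 + x**2 + 4*x) - 16*x**2*cos(-x**3/3 + x**2 + 4*x) - 224*x*cos(-x**3/3 + x**2 + 4*x) - 16*sin(-x**3/3 + x**2 + 4*x) - 192*cos(-x**3/3 + x**2 + 4*x))/(18*sqrt(2*x + 3))
This equals f(x) exactly, so the claim holds.

Valid - the claim checks out under differentiation.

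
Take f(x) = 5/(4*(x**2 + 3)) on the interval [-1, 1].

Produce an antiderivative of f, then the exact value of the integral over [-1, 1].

Any candidate F(x) must reproduce f(x) exactly when differentiated.
F(x) = 5*sqrt(3)*atan(sqrt(3)*x/3)/12 is an antiderivative of f.
Check: d/dx[5*sqrt(3)*atan(sqrt(3)*x/3)/12] = 5/(4*x**2 + 12), which equals f(x).
F(1) = 5*sqrt(3)*pi/72; F(-1) = -5*sqrt(3)*pi/72.
Integral = F(1) - F(-1) = 5*sqrt(3)*pi/36.

Antiderivative: F(x) = 5*sqrt(3)*atan(sqrt(3)*x/3)/12; value = 5*sqrt(3)*pi/36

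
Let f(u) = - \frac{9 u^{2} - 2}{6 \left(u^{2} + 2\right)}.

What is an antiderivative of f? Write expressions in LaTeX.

Whatever form F(u) takes, F'(u) = f(u) is non-negotiable.
Check: d/du[- \frac{9 u - 10 \sqrt{2} \operatorname{atan}{\left(\frac{\sqrt{2} u}{2} \right)}}{6}] = \frac{2 - 9 u^{2}}{6 u^{2} + 12}, which equals f(u).

An antiderivative is F(u) = - \frac{9 u - 10 \sqrt{2} \operatorname{atan}{\left(\frac{\sqrt{2} u}{2} \right)}}{6}.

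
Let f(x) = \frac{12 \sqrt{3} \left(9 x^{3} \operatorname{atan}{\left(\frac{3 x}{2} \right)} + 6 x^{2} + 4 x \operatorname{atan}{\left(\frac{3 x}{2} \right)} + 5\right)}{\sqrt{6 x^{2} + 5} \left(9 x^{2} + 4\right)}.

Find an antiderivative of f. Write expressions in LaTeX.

An antiderivative is F(x) = 6 \sqrt{2 x^{2} + \frac{5}{3}} \operatorname{atan}{\left(\frac{3 x}{2} \right)}.

f has the shape u'v + uv' for u = 6 \sqrt{2 x^{2} + \frac{5}{3}} and v = \operatorname{atan}{\left(\frac{3 x}{2} \right)} — it is the derivative of the product u*v.
Check: d/dx[6 \sqrt{2 x^{2} + \frac{5}{3}} \operatorname{atan}{\left(\frac{3 x}{2} \right)}] = \frac{324 x^{3} \operatorname{atan}{\left(\frac{3 x}{2} \right)} + 216 x^{2} + 144 x \operatorname{atan}{\left(\frac{3 x}{2} \right)} + 180}{9 \sqrt{3} x^{2} \sqrt{6 x^{2} + 5} + 4 \sqrt{3} \sqrt{6 x^{2} + 5}}, which equals f(x).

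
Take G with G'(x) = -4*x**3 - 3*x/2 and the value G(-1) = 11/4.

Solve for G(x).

G(x) = (-4*x**4 - 3*x**2 + 18)/4

Integrate term by term and add the pieces.
A general antiderivative is -x**4 - 3*x**2/4 + 5/2 + C.
The condition gives C = 11/4 - (3/4) = 2.
So G(x) = (-4*x**4 - 3*x**2 + 18)/4.
Check: d/dx[(-4*x**4 - 3*x**2 + 18)/4] = -4*x**3 - 3*x/2 = G'(x).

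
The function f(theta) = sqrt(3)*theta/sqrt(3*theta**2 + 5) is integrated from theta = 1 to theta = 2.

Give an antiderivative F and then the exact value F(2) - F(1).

The substitution u = theta**2 + 5/3 works: f is exactly (dF/du)*(du/dtheta) for that inner function.
F(theta) = sqrt(theta**2 + 5/3) is an antiderivative of f.
Check: d/dtheta[sqrt(theta**2 + 5/3)] = sqrt(3)*theta/sqrt(3*theta**2 + 5) = f(theta).
F(2) = sqrt(51)/3; F(1) = 2*sqrt(6)/3.
Integral = F(2) - F(1) = -2*sqrt(6)/3 + sqrt(51)/3.

Antiderivative: F(theta) = sqrt(theta**2 + 5/3); value = -2*sqrt(6)/3 + sqrt(51)/3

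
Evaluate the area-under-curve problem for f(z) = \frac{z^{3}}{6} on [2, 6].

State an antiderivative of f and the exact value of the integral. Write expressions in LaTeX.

Antiderivative: F(z) = \frac{z^{4}}{24}; value = \frac{160}{3}

Any candidate F(z) must reproduce f(z) exactly when differentiated.
F(z) = \frac{z^{4}}{24} is an antiderivative of f.
Check: d/dz[\frac{z^{4}}{24}] = \frac{z^{3}}{6} = f(z).
F(6) = 54; F(2) = \frac{2}{3}.
Integral = F(6) - F(2) = \frac{160}{3}.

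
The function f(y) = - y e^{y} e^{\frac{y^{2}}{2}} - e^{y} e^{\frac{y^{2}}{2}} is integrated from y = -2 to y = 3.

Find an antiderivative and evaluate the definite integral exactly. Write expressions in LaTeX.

Antiderivative: F(y) = - e^{y} e^{\frac{y^{2}}{2}}; value = 1 - e^{\frac{15}{2}}

The substitution u = \frac{y^{2}}{2} + y works: f is exactly (dF/du)*(du/dy) for that inner function.
F(y) = - e^{y} e^{\frac{y^{2}}{2}} is an antiderivative of f.
Check: d/dy[- e^{y} e^{\frac{y^{2}}{2}}] = - y e^{y} e^{\frac{y^{2}}{2}} - e^{y} e^{\frac{y^{2}}{2}} = f(y).
F(3) = - e^{\frac{15}{2}}; F(-2) = -1.
Integral = F(3) - F(-2) = 1 - e^{\frac{15}{2}}.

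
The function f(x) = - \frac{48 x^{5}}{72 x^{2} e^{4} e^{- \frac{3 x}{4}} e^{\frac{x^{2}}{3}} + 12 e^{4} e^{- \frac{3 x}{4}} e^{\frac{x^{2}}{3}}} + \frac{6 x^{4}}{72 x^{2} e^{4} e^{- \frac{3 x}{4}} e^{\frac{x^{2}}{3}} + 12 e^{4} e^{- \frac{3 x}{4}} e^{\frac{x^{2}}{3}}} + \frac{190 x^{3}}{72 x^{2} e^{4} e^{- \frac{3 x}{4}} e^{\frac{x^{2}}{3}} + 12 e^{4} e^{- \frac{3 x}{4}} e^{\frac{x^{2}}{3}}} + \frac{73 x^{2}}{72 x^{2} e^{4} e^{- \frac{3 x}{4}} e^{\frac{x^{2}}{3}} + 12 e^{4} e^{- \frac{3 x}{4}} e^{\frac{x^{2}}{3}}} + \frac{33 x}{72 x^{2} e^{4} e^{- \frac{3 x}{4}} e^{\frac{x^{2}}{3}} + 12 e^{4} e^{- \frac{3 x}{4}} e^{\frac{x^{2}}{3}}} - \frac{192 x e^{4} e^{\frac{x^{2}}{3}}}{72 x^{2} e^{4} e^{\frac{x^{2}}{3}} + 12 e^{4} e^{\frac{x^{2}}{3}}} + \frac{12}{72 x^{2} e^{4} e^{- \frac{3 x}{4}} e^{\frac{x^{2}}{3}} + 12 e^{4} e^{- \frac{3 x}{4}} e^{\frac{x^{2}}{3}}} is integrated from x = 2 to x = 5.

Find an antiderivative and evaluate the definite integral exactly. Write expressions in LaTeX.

Integrate term by term and add the pieces.
F(x) = \frac{x^{2} e^{\frac{3 x}{4}} e^{- \frac{x^{2}}{3}}}{e^{4}} + \frac{x e^{\frac{3 x}{4}} e^{- \frac{x^{2}}{3}}}{e^{4}} - \frac{4 \log{\left(2 x^{2} + \frac{1}{3} \right)}}{3} is an antiderivative of f.
Check: d/dx[\frac{x^{2} e^{\frac{3 x}{4}} e^{- \frac{x^{2}}{3}}}{e^{4}} + \frac{x e^{\frac{3 x}{4}} e^{- \frac{x^{2}}{3}}}{e^{4}} - \frac{4 \log{\left(2 x^{2} + \frac{1}{3} \right)}}{3}] = \frac{- 48 x^{5} e^{\frac{3 x}{4}} + 6 x^{4} e^{\frac{3 x}{4}} + 190 x^{3} e^{\frac{3 x}{4}} + 73 x^{2} e^{\frac{3 x}{4}} + 33 x e^{\frac{3 x}{4}} - 192 x e^{4} e^{\frac{x^{2}}{3}} + 12 e^{\frac{3 x}{4}}}{72 x^{2} e^{4} e^{\frac{x^{2}}{3}} + 12 e^{4} e^{\frac{x^{2}}{3}}}, which equals f(x).
F(5) = - \frac{4 \log{\left(\frac{151}{3} \right)}}{3} + \frac{30}{e^{\frac{103}{12}}}; F(2) = - \frac{4 \log{\left(\frac{25}{3} \right)}}{3} + \frac{6}{e^{\frac{23}{6}}}.
Integral = F(5) - F(2) = - \frac{4 \log{\left(\frac{151}{3} \right)}}{3} - \frac{6}{e^{\frac{23}{6}}} + \frac{30}{e^{\frac{103}{12}}} + \frac{4 \log{\left(\frac{25}{3} \right)}}{3}.

Antiderivative: F(x) = \frac{x^{2} e^{\frac{3 x}{4}} e^{- \frac{x^{2}}{3}}}{e^{4}} + \frac{x e^{\frac{3 x}{4}} e^{- \frac{x^{2}}{3}}}{e^{4}} - \frac{4 \log{\left(2 x^{2} + \frac{1}{3} \right)}}{3}; value = - \frac{4 \log{\left(\frac{151}{3} \right)}}{3} - \frac{6}{e^{\frac{23}{6}}} + \frac{30}{e^{\frac{103}{12}}} + \frac{4 \log{\left(\frac{25}{3} \right)}}{3}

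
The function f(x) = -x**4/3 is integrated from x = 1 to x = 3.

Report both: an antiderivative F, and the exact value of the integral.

Antiderivative: F(x) = -x**5/15; value = -242/15

Check any antiderivative F(x) by computing F'(x) and comparing it with f(x).
F(x) = -x**5/15 is an antiderivative of f.
Check: d/dx[-x**5/15] = -x**4/3 = f(x).
F(3) = -81/5; F(1) = -1/15.
Integral = F(3) - F(1) = -242/15.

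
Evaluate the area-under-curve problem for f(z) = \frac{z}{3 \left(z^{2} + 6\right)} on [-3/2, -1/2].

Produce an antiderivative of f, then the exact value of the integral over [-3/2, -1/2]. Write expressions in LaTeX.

f matches the chain-rule pattern g'(h)*h' with inner function h(z) = z^{2} + 6; substituting u = h(z) collapses the integral.
F(z) = \frac{\log{\left(z^{2} + 6 \right)}}{6} is an antiderivative of f.
Check: d/dz[\frac{\log{\left(z^{2} + 6 \right)}}{6}] = \frac{z}{3 z^{2} + 18}, which equals f(z).
F(-1/2) = \frac{\log{\left(\frac{25}{4} \right)}}{6}; F(-3/2) = \frac{\log{\left(\frac{33}{4} \right)}}{6}.
Integral = F(-1/2) - F(-3/2) = - \frac{\log{\left(\frac{33}{4} \right)}}{6} + \frac{\log{\left(\frac{25}{4} \right)}}{6}.

Antiderivative: F(z) = \frac{\log{\left(z^{2} + 6 \right)}}{6}; value = - \frac{\log{\left(\frac{33}{4} \right)}}{6} + \frac{\log{\left(\frac{25}{4} \right)}}{6}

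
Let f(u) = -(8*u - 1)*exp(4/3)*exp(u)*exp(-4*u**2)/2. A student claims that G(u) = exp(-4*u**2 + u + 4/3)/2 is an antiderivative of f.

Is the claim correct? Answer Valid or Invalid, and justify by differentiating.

d/du[G] = -4*u*exp(4/3)*exp(u)*exp(-4*u**2) + exp(4/3)*exp(u)*exp(-4*u**2)/2
This equals f(u) exactly, so the claim holds.

Valid - the claim checks out under differentiation.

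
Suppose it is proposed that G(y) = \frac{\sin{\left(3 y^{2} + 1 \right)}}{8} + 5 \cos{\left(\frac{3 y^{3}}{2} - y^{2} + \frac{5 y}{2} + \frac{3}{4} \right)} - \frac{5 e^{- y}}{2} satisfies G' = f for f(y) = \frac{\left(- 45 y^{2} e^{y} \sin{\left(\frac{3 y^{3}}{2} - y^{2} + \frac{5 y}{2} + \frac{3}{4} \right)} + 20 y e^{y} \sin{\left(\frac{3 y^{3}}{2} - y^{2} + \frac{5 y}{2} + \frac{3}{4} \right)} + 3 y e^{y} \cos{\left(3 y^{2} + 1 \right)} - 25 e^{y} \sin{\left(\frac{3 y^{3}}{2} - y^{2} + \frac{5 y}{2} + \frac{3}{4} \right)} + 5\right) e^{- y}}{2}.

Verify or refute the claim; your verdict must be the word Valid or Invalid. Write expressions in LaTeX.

Invalid: d/dy[G] - f = - \frac{3 y \cos{\left(3 y^{2} + 1 \right)}}{4}, which is not 0.

d/dy[G] = \frac{\left(- 90 y^{2} e^{y} \sin{\left(\frac{3 y^{3}}{2} - y^{2} + \frac{5 y}{2} + \frac{3}{4} \right)} + 40 y e^{y} \sin{\left(\frac{3 y^{3}}{2} - y^{2} + \frac{5 y}{2} + \frac{3}{4} \right)} + 3 y e^{y} \cos{\left(3 y^{2} + 1 \right)} - 50 e^{y} \sin{\left(\frac{3 y^{3}}{2} - y^{2} + \frac{5 y}{2} + \frac{3}{4} \right)} + 10\right) e^{- y}}{4}
d/dy[G] - f(y) = - \frac{3 y \cos{\left(3 y^{2} + 1 \right)}}{4} != 0.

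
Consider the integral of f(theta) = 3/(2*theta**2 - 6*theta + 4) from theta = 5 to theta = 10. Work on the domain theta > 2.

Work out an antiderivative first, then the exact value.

Antiderivative: F(theta) = 3*log(theta - 2)/2 - 3*log(theta - 1)/2; value = -3*log(9)/2 - 3*log(3)/2 + 3*log(4)/2 + 3*log(8)/2

Factor the denominator (2*(theta - 2)*(theta - 1)) and decompose: f = -3/(2*(theta - 1)) + 3/(2*(theta - 2)); each piece integrates to a log, atan, or power term.
F(theta) = 3*log(theta - 2)/2 - 3*log(theta - 1)/2 is an antiderivative of f.
Check: d/dtheta[3*log(theta - 2)/2 - 3*log(theta - 1)/2] = 3/(2*theta**2 - 6*theta + 4) = f(theta).
F(10) = -3*log(9)/2 + 3*log(8)/2; F(5) = -3*log(4)/2 + 3*log(3)/2.
Integral = F(10) - F(5) = -3*log(9)/2 - 3*log(3)/2 + 3*log(4)/2 + 3*log(8)/2.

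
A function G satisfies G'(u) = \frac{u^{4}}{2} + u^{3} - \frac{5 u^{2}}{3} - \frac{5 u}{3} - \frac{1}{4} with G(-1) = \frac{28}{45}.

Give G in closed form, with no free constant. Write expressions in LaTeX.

G(u) = \frac{18 u^{5} + 45 u^{4} - 100 u^{3} - 150 u^{2} - 45 u + 90}{180}

The integrand splits into summands that can be handled one at a time.
A general antiderivative is \frac{u^{5}}{10} + \frac{u^{4}}{4} - \frac{5 u^{3}}{9} - \frac{5 u^{2}}{6} - \frac{u}{4} + C.
The condition gives C = \frac{28}{45} - (\frac{11}{90}) = \frac{1}{2}.
So G(u) = \frac{18 u^{5} + 45 u^{4} - 100 u^{3} - 150 u^{2} - 45 u + 90}{180}.
Check: d/du[\frac{18 u^{5} + 45 u^{4} - 100 u^{3} - 150 u^{2} - 45 u + 90}{180}] = \frac{u^{4}}{2} + u^{3} - \frac{5 u^{2}}{3} - \frac{5 u}{3} - \frac{1}{4} = G'(u).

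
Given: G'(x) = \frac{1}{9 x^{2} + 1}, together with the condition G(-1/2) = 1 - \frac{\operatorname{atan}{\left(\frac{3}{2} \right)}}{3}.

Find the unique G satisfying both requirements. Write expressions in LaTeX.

G(x) = \frac{\operatorname{atan}{\left(3 x \right)}}{3} + 1

Whatever form G(x) takes, its d/dx must return the stated G'(x).
A general antiderivative is \frac{\operatorname{atan}{\left(3 x \right)}}{3} + C.
The condition gives C = 1 - \frac{\operatorname{atan}{\left(\frac{3}{2} \right)}}{3} - (- \frac{\operatorname{atan}{\left(\frac{3}{2} \right)}}{3}) = 1.
So G(x) = \frac{\operatorname{atan}{\left(3 x \right)}}{3} + 1.
Check: d/dx[\frac{\operatorname{atan}{\left(3 x \right)}}{3} + 1] = \frac{1}{9 x^{2} + 1} = G'(x).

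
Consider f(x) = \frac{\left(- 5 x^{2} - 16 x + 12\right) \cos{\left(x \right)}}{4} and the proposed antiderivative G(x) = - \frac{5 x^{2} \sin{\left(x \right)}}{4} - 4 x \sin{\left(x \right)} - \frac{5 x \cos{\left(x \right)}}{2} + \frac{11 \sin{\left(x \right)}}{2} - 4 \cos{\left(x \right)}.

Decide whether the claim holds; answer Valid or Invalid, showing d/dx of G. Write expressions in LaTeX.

Valid: G'(x) = f(x).

d/dx[G] = - \frac{5 x^{2} \cos{\left(x \right)}}{4} - 4 x \cos{\left(x \right)} + 3 \cos{\left(x \right)}
This equals f(x) exactly, so the claim holds.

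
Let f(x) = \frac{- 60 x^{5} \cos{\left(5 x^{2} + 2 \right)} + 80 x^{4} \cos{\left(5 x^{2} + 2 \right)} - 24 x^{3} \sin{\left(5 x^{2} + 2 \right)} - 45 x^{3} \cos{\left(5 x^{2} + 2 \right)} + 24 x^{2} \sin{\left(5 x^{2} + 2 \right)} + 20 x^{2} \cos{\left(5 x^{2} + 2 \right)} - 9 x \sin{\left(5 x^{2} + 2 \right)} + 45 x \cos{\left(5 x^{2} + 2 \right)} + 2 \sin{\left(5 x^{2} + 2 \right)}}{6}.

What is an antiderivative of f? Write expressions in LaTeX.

An antiderivative is F(x) = - \frac{\left(12 x^{4} - 16 x^{3} + 9 x^{2} - 4 x - 9\right) \sin{\left(5 x^{2} + 2 \right)}}{12}.

Recognize the product-rule pattern: f = u'v + uv' with u = - x^{4} + \frac{4 x^{3}}{3} - \frac{3 x^{2}}{4} + \frac{x}{3} + \frac{3}{4}, v = \sin{\left(5 x^{2} + 2 \right)}, so integration by parts undoes it.
Check: d/dx[- \frac{\left(12 x^{4} - 16 x^{3} + 9 x^{2} - 4 x - 9\right) \sin{\left(5 x^{2} + 2 \right)}}{12}] = - 10 x^{5} \cos{\left(5 x^{2} + 2 \right)} + \frac{40 x^{4} \cos{\left(5 x^{2} + 2 \right)}}{3} - 4 x^{3} \sin{\left(5 x^{2} + 2 \right)} - \frac{15 x^{3} \cos{\left(5 x^{2} + 2 \right)}}{2} + 4 x^{2} \sin{\left(5 x^{2} + 2 \right)} + \frac{10 x^{2} \cos{\left(5 x^{2} + 2 \right)}}{3} - \frac{3 x \sin{\left(5 x^{2} + 2 \right)}}{2} + \frac{15 x \cos{\left(5 x^{2} + 2 \right)}}{2} + \frac{\sin{\left(5 x^{2} + 2 \right)}}{3}, which equals f(x).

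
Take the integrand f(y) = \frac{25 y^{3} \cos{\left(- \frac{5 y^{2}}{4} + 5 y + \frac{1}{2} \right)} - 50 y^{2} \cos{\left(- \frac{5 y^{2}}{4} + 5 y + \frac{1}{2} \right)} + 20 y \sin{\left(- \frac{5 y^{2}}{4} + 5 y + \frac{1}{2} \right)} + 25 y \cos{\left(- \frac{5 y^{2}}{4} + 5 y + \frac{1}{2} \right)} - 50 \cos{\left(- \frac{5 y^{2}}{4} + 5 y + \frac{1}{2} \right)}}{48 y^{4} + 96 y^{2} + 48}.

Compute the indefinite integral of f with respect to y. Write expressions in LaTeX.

F(y) = - \frac{5 \sin{\left(- \frac{5 y^{2}}{4} + 5 y + \frac{1}{2} \right)}}{8 \left(3 y^{2} + 3\right)} + C

f has the shape u'v + uv' for u = - \frac{5}{8 \left(3 y^{2} + 3\right)} and v = \sin{\left(- \frac{5 y^{2}}{4} + 5 y + \frac{1}{2} \right)} — it is the derivative of the product u*v.
Check: d/dy[- \frac{5 \sin{\left(- \frac{5 y^{2}}{4} + 5 y + \frac{1}{2} \right)}}{8 \left(3 y^{2} + 3\right)}] = \frac{25 y^{3} \cos{\left(- \frac{5 y^{2}}{4} + 5 y + \frac{1}{2} \right)} - 50 y^{2} \cos{\left(- \frac{5 y^{2}}{4} + 5 y + \frac{1}{2} \right)} + 20 y \sin{\left(- \frac{5 y^{2}}{4} + 5 y + \frac{1}{2} \right)} + 25 y \cos{\left(- \frac{5 y^{2}}{4} + 5 y + \frac{1}{2} \right)} - 50 \cos{\left(- \frac{5 y^{2}}{4} + 5 y + \frac{1}{2} \right)}}{48 y^{4} + 96 y^{2} + 48} = f(y).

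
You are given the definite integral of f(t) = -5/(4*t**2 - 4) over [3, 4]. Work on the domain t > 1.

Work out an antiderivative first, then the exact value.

Antiderivative: F(t) = 5*(-log(t - 1) + log(t + 1))/8; value = -5*log(4)/8 - 5*log(3)/8 + 5*log(2)/8 + 5*log(5)/8

Factor the denominator (4*(t - 1)*(t + 1)) and decompose: f = 5/(8*(t + 1)) - 5/(8*(t - 1)); each piece integrates to a log, atan, or power term.
F(t) = 5*(-log(t - 1) + log(t + 1))/8 is an antiderivative of f.
Check: d/dt[5*(-log(t - 1) + log(t + 1))/8] = -5/(4*t**2 - 4) = f(t).
F(4) = -5*log(3)/8 + 5*log(5)/8; F(3) = -5*log(2)/8 + 5*log(4)/8.
Integral = F(4) - F(3) = -5*log(4)/8 - 5*log(3)/8 + 5*log(2)/8 + 5*log(5)/8.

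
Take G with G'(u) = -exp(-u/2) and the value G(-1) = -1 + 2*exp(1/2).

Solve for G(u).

G(u) = (2 - exp(u/2))*exp(-u/2)

Differentiate the proposed G(u) back; it has to land on the given G'(u).
A general antiderivative is 2*exp(-u/2) + C.
The condition gives C = -1 + 2*exp(1/2) - (2*exp(1/2)) = -1.
So G(u) = (2 - exp(u/2))*exp(-u/2).
Check: d/du[(2 - exp(u/2))*exp(-u/2)] = -exp(-u/2) = G'(u).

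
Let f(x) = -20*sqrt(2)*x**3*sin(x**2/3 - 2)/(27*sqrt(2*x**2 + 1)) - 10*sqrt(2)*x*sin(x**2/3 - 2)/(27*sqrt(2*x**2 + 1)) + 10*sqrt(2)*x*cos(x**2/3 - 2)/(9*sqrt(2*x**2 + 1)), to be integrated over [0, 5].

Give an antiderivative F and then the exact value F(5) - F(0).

Recognize the product-rule pattern: f = u'v + uv' with u = 10*sqrt(x**2 + 1/2)/9, v = cos(x**2/3 - 2), so integration by parts undoes it.
F(x) = 5*sqrt(2)*sqrt(2*x**2 + 1)*cos(x**2/3 - 2)/9 is an antiderivative of f.
Check: d/dx[5*sqrt(2)*sqrt(2*x**2 + 1)*cos(x**2/3 - 2)/9] = (-20*sqrt(2)*x**3*sin(x**2/3 - 2) - 10*sqrt(2)*x*sin(x**2/3 - 2) + 30*sqrt(2)*x*cos(x**2/3 - 2))/(27*sqrt(2*x**2 + 1)), which equals f(x).
F(5) = 5*sqrt(102)*cos(19/3)/9; F(0) = 5*sqrt(2)*cos(2)/9.
Integral = F(5) - F(0) = -5*sqrt(2)*cos(2)/9 + 5*sqrt(102)*cos(19/3)/9.

Antiderivative: F(x) = 5*sqrt(2)*sqrt(2*x**2 + 1)*cos(x**2/3 - 2)/9; value = -5*sqrt(2)*cos(2)/9 + 5*sqrt(102)*cos(19/3)/9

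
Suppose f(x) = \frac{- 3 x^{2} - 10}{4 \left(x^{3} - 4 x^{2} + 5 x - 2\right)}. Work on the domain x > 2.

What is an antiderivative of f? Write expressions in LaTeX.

Factor the denominator (4 \left(x - 2\right) \left(x - 1\right)^{2}) and decompose: f = \frac{19}{4 \left(x - 1\right)} + \frac{13}{4 \left(x - 1\right)^{2}} - \frac{11}{2 \left(x - 2\right)}; each piece integrates to a log, atan, or power term.
Check: d/dx[\frac{- 22 x \log{\left(x - 2 \right)} + 19 x \log{\left(x - 1 \right)} + 22 \log{\left(x - 2 \right)} - 19 \log{\left(x - 1 \right)} - 13}{4 x - 4}] = \frac{- 3 x^{2} - 10}{4 x^{3} - 16 x^{2} + 20 x - 8}, which equals f(x).

An antiderivative is F(x) = \frac{- 22 x \log{\left(x - 2 \right)} + 19 x \log{\left(x - 1 \right)} + 22 \log{\left(x - 2 \right)} - 19 \log{\left(x - 1 \right)} - 13}{4 x - 4}.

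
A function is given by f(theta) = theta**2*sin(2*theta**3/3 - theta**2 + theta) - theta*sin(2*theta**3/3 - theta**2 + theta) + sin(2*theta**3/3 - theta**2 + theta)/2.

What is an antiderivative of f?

The substitution u = 2*theta**3/3 - theta**2 + theta works: f is exactly (dF/du)*(du/dtheta) for that inner function.
Check: d/dtheta[-cos(2*theta**3/3 - theta**2 + theta)/2] = theta**2*sin(2*theta**3/3 - theta**2 + theta) - theta*sin(2*theta**3/3 - theta**2 + theta) + sin(2*theta**3/3 - theta**2 + theta)/2 = f(theta).

An antiderivative is F(theta) = -cos(2*theta**3/3 - theta**2 + theta)/2.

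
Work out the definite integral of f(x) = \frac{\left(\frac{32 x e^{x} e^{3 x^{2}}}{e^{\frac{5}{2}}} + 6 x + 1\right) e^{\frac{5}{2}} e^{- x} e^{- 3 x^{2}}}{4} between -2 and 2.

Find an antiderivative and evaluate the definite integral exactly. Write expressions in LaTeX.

Antiderivative: F(x) = \frac{\left(\frac{16 x^{2} e^{x} e^{3 x^{2}}}{e^{\frac{5}{2}}} - 1\right) e^{\frac{5}{2}} e^{- x} e^{- 3 x^{2}}}{4}; value = - \frac{1}{4 e^{\frac{23}{2}}} + \frac{1}{4 e^{\frac{15}{2}}}

A first test for any F(x): its x-derivative must equal f(x) identically.
F(x) = \frac{\left(\frac{16 x^{2} e^{x} e^{3 x^{2}}}{e^{\frac{5}{2}}} - 1\right) e^{\frac{5}{2}} e^{- x} e^{- 3 x^{2}}}{4} is an antiderivative of f.
Check: d/dx[\frac{\left(\frac{16 x^{2} e^{x} e^{3 x^{2}}}{e^{\frac{5}{2}}} - 1\right) e^{\frac{5}{2}} e^{- x} e^{- 3 x^{2}}}{4}] = \frac{\left(32 x e^{\frac{5}{2}} e^{x} e^{3 x^{2}} + 6 x e^{5} + e^{5}\right) e^{- x} e^{- 3 x^{2}}}{4 e^{\frac{5}{2}}}, which equals f(x).
F(2) = 16 - \frac{1}{4 e^{\frac{23}{2}}}; F(-2) = 16 - \frac{1}{4 e^{\frac{15}{2}}}.
Integral = F(2) - F(-2) = - \frac{1}{4 e^{\frac{23}{2}}} + \frac{1}{4 e^{\frac{15}{2}}}.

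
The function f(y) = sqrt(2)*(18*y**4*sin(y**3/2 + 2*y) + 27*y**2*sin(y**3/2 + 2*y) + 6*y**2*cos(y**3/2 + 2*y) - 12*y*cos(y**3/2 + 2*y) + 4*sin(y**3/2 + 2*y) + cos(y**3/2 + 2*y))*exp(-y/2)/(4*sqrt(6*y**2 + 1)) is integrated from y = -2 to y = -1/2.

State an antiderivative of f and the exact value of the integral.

Antiderivative: F(y) = -sqrt(2)*sqrt(6*y**2 + 1)*exp(-y/2)*cos(y**3/2 + 2*y)/2; value = 5*sqrt(2)*exp(1)*cos(8)/2 - sqrt(5)*exp(1/4)*cos(17/16)/2

A first test for any F(y): its y-derivative must equal f(y) identically.
F(y) = -sqrt(2)*sqrt(6*y**2 + 1)*exp(-y/2)*cos(y**3/2 + 2*y)/2 is an antiderivative of f.
Check: d/dy[-sqrt(2)*sqrt(6*y**2 + 1)*exp(-y/2)*cos(y**3/2 + 2*y)/2] = (18*sqrt(2)*y**4*sin(y**3/2 + 2*y) + 27*sqrt(2)*y**2*sin(y**3/2 + 2*y) + 6*sqrt(2)*y**2*cos(y**3/2 + 2*y) - 12*sqrt(2)*y*cos(y**3/2 + 2*y) + 4*sqrt(2)*sin(y**3/2 + 2*y) + sqrt(2)*cos(y**3/2 + 2*y))*exp(-y/2)/(4*sqrt(6*y**2 + 1)), which equals f(y).
F(-1/2) = -sqrt(5)*exp(1/4)*cos(17/16)/2; F(-2) = -5*sqrt(2)*exp(1)*cos(8)/2.
Integral = F(-1/2) - F(-2) = 5*sqrt(2)*exp(1)*cos(8)/2 - sqrt(5)*exp(1/4)*cos(17/16)/2.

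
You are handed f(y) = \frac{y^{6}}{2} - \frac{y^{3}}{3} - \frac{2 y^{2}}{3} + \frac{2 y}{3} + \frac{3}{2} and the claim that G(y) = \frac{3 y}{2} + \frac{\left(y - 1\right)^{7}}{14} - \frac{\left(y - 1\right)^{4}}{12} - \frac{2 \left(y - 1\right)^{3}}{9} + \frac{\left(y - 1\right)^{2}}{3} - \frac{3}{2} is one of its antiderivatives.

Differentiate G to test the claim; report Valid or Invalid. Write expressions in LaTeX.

d/dy[G] = \frac{y^{6}}{2} - 3 y^{5} + \frac{15 y^{4}}{2} - \frac{31 y^{3}}{3} + \frac{47 y^{2}}{6} - 2 y + 1
d/dy[G] - f(y) = - 3 y^{5} + \frac{15 y^{4}}{2} - 10 y^{3} + \frac{17 y^{2}}{2} - \frac{8 y}{3} - \frac{1}{2} != 0.

Invalid: d/dy[G] - f = - 3 y^{5} + \frac{15 y^{4}}{2} - 10 y^{3} + \frac{17 y^{2}}{2} - \frac{8 y}{3} - \frac{1}{2}, which is not 0.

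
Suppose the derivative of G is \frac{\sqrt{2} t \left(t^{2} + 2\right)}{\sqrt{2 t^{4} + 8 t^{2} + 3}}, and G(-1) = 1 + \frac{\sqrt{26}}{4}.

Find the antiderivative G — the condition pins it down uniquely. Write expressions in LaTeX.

G'(t) matches the chain-rule pattern g'(h)*h' with inner function h(t) = t^{4} + 4 t^{2} + \frac{3}{2}; substituting u = h(t) collapses the integral.
A general antiderivative is \frac{\sqrt{t^{4} + 4 t^{2} + \frac{3}{2}}}{2} + C.
The condition gives C = 1 + \frac{\sqrt{26}}{4} - (\frac{\sqrt{26}}{4}) = 1.
So G(t) = \frac{\sqrt{2} \sqrt{2 t^{4} + 8 t^{2} + 3} + 4}{4}.
Check: d/dt[\frac{\sqrt{2} \sqrt{2 t^{4} + 8 t^{2} + 3} + 4}{4}] = \frac{\sqrt{2} t^{3} + 2 \sqrt{2} t}{\sqrt{2 t^{4} + 8 t^{2} + 3}}, which equals G'(t).

G(t) = \frac{\sqrt{2} \sqrt{2 t^{4} + 8 t^{2} + 3} + 4}{4}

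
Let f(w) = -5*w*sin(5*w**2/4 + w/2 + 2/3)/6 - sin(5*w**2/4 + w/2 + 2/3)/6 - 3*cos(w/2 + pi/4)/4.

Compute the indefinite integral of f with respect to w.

Integrate term by term and add the pieces.
Check: d/dw[-3*sin(w/2 + pi/4)/2 + cos(5*w**2/4 + w/2 + 2/3)/3] = -5*w*sin(5*w**2/4 + w/2 + 2/3)/6 - sin(5*w**2/4 + w/2 + 2/3)/6 - 3*cos(w/2 + pi/4)/4 = f(w).

F(w) = -3*sin(w/2 + pi/4)/2 + cos(5*w**2/4 + w/2 + 2/3)/3 + C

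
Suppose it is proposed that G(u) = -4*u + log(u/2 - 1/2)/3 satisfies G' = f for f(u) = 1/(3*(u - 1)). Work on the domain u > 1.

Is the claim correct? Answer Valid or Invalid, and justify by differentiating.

Invalid: d/du[G] - f = -4, which is not 0.

d/du[G] = (13 - 12*u)/(3*u - 3)
d/du[G] - f(u) = -4 != 0.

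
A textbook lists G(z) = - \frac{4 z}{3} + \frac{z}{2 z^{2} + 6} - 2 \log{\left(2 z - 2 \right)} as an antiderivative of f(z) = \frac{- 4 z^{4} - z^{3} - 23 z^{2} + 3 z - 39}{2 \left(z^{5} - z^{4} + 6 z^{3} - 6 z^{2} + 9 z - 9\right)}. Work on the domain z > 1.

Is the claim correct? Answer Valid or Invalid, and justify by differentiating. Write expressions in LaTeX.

Invalid: d/dz[G] - f = - \frac{4}{3}, which is not 0.

d/dz[G] = \frac{- 8 z^{5} - 4 z^{4} - 51 z^{3} - 21 z^{2} - 63 z - 45}{6 z^{5} - 6 z^{4} + 36 z^{3} - 36 z^{2} + 54 z - 54}
d/dz[G] - f(z) = - \frac{4}{3} != 0.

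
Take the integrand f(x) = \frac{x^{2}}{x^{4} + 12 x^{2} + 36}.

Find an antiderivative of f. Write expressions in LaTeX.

A first test for any F(x): its x-derivative must equal f(x) identically.
Check: d/dx[- \frac{x}{2 x^{2} + 12} + \frac{\sqrt{6} \operatorname{atan}{\left(\frac{\sqrt{6} x}{6} \right)}}{12}] = \frac{x^{2}}{x^{4} + 12 x^{2} + 36} = f(x).

An antiderivative is F(x) = - \frac{x}{2 x^{2} + 12} + \frac{\sqrt{6} \operatorname{atan}{\left(\frac{\sqrt{6} x}{6} \right)}}{12}.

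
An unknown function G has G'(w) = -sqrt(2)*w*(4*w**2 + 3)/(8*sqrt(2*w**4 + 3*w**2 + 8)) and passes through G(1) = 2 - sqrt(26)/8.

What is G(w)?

G'(w) matches the chain-rule pattern g'(h)*h' with inner function h(w) = w**4 + 3*w**2/2 + 4; substituting u = h(w) collapses the integral.
A general antiderivative is -sqrt(w**4 + 3*w**2/2 + 4)/4 + C.
The condition gives C = 2 - sqrt(26)/8 - (-sqrt(26)/8) = 2.
So G(w) = (-sqrt(2)*sqrt(2*w**4 + 3*w**2 + 8) + 16)/8.
Check: d/dw[(-sqrt(2)*sqrt(2*w**4 + 3*w**2 + 8) + 16)/8] = (-4*sqrt(2)*w**3 - 3*sqrt(2)*w)/(8*sqrt(2*w**4 + 3*w**2 + 8)), which equals G'(w).

G(w) = (-sqrt(2)*sqrt(2*w**4 + 3*w**2 + 8) + 16)/8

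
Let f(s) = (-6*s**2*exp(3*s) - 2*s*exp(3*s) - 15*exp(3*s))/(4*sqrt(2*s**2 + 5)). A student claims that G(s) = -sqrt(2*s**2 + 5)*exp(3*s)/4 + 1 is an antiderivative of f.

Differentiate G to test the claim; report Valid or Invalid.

Valid - the claim checks out under differentiation.

d/ds[G] = (-6*s**2*exp(3*s) - 2*s*exp(3*s) - 15*exp(3*s))/(4*sqrt(2*s**2 + 5))
This equals f(s) exactly, so the claim holds.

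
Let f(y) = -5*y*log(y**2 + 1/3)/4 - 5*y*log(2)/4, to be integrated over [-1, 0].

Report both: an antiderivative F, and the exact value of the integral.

Antiderivative: F(y) = -5*y**2*log(2*y**2 + 2/3)/8 + 5*y**2/8 - 5*log(3*y**2 + 1)/24; value = -5/8 + 5*log(4)/24 + 5*log(8/3)/8

Integrate term by term and add the pieces.
F(y) = -5*y**2*log(2*y**2 + 2/3)/8 + 5*y**2/8 - 5*log(3*y**2 + 1)/24 is an antiderivative of f.
Check: d/dy[-5*y**2*log(2*y**2 + 2/3)/8 + 5*y**2/8 - 5*log(3*y**2 + 1)/24] = -5*y*log(y**2 + 1/3)/4 - 5*y*log(2)/4 = f(y).
F(0) = 0; F(-1) = -5*log(8/3)/8 - 5*log(4)/24 + 5/8.
Integral = F(0) - F(-1) = -5/8 + 5*log(4)/24 + 5*log(8/3)/8.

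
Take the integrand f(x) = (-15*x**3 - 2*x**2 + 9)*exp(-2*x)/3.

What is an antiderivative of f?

Recognize the product-rule pattern: f = u'v + uv' with u = 5*x**3/2 + 49*x**2/12 + 49*x/12 + 13/24, v = exp(-2*x), so integration by parts undoes it.
Check: d/dx[(60*x**3 + 98*x**2 + 98*x + 13)*exp(-2*x)/24] = (-15*x**3 - 2*x**2 + 9)*exp(-2*x)/3 = f(x).

An antiderivative is F(x) = (60*x**3 + 98*x**2 + 98*x + 13)*exp(-2*x)/24.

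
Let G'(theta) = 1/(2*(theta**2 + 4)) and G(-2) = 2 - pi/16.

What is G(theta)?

G(theta) = (atan(theta/2) + 8)/4

Whatever form G(theta) takes, its d/dtheta must return the stated G'(theta).
A general antiderivative is atan(theta/2)/4 + C.
The condition gives C = 2 - pi/16 - (-pi/16) = 2.
So G(theta) = (atan(theta/2) + 8)/4.
Check: d/dtheta[(atan(theta/2) + 8)/4] = 1/(2*theta**2 + 8), which equals G'(theta).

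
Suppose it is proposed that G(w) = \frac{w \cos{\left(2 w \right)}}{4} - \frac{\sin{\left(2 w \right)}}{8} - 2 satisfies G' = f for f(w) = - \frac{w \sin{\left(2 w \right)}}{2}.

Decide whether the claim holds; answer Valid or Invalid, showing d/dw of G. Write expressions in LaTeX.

d/dw[G] = - \frac{w \sin{\left(2 w \right)}}{2}
This equals f(w) exactly, so the claim holds.

Valid - differentiating G returns exactly f.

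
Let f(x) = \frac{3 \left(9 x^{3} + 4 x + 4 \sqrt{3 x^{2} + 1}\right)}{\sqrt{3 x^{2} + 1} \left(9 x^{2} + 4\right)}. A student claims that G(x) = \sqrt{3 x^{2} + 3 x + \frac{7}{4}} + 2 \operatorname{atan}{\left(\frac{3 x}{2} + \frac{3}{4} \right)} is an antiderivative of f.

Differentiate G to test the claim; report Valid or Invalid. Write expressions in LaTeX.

Invalid: d/dx[G] - f = \frac{1944 x^{5} \sqrt{3 x^{2} + 1} - 972 x^{5} \sqrt{12 x^{2} + 12 x + 7} + 2916 x^{4} \sqrt{3 x^{2} + 1} - 972 x^{4} \sqrt{12 x^{2} + 12 x + 7} + 3186 x^{3} \sqrt{3 x^{2} + 1} - 1107 x^{3} \sqrt{12 x^{2} + 12 x + 7} + 1971 x^{2} \sqrt{3 x^{2} + 1} - 432 x^{2} \sqrt{12 x^{2} + 12 x + 7} - 432 x \sqrt{3 x^{2} + 1} \sqrt{12 x^{2} + 12 x + 7} + 1032 x \sqrt{3 x^{2} + 1} - 300 x \sqrt{12 x^{2} + 12 x + 7} - 108 \sqrt{3 x^{2} + 1} \sqrt{12 x^{2} + 12 x + 7} + 300 \sqrt{3 x^{2} + 1}}{324 x^{4} \sqrt{3 x^{2} + 1} \sqrt{12 x^{2} + 12 x + 7} + 324 x^{3} \sqrt{3 x^{2} + 1} \sqrt{12 x^{2} + 12 x + 7} + 369 x^{2} \sqrt{3 x^{2} + 1} \sqrt{12 x^{2} + 12 x + 7} + 144 x \sqrt{3 x^{2} + 1} \sqrt{12 x^{2} + 12 x + 7} + 100 \sqrt{3 x^{2} + 1} \sqrt{12 x^{2} + 12 x + 7}}, which is not 0.

d/dx[G] = \frac{216 x^{3} + 324 x^{2} + 258 x + 48 \sqrt{12 x^{2} + 12 x + 7} + 75}{36 x^{2} \sqrt{12 x^{2} + 12 x + 7} + 36 x \sqrt{12 x^{2} + 12 x + 7} + 25 \sqrt{12 x^{2} + 12 x + 7}}
d/dx[G] - f(x) = \frac{1944 x^{5} \sqrt{3 x^{2} + 1} - 972 x^{5} \sqrt{12 x^{2} + 12 x + 7} + 2916 x^{4} \sqrt{3 x^{2} + 1} - 972 x^{4} \sqrt{12 x^{2} + 12 x + 7} + 3186 x^{3} \sqrt{3 x^{2} + 1} - 1107 x^{3} \sqrt{12 x^{2} + 12 x + 7} + 1971 x^{2} \sqrt{3 x^{2} + 1} - 432 x^{2} \sqrt{12 x^{2} + 12 x + 7} - 432 x \sqrt{3 x^{2} + 1} \sqrt{12 x^{2} + 12 x + 7} + 1032 x \sqrt{3 x^{2} + 1} - 300 x \sqrt{12 x^{2} + 12 x + 7} - 108 \sqrt{3 x^{2} + 1} \sqrt{12 x^{2} + 12 x + 7} + 300 \sqrt{3 x^{2} + 1}}{324 x^{4} \sqrt{3 x^{2} + 1} \sqrt{12 x^{2} + 12 x + 7} + 324 x^{3} \sqrt{3 x^{2} + 1} \sqrt{12 x^{2} + 12 x + 7} + 369 x^{2} \sqrt{3 x^{2} + 1} \sqrt{12 x^{2} + 12 x + 7} + 144 x \sqrt{3 x^{2} + 1} \sqrt{12 x^{2} + 12 x + 7} + 100 \sqrt{3 x^{2} + 1} \sqrt{12 x^{2} + 12 x + 7}} != 0.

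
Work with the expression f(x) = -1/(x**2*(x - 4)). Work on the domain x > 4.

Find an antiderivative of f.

An antiderivative is F(x) = -(-x*log(x) + x*log(x - 4) + 4)/(16*x).

The denominator factors as x**2*(x - 4); partial fractions split f into directly integrable pieces: -1/(16*(x - 4)) + 1/(16*x) + 1/(4*x**2).
Check: d/dx[-(-x*log(x) + x*log(x - 4) + 4)/(16*x)] = -1/(x**3 - 4*x**2), which equals f(x).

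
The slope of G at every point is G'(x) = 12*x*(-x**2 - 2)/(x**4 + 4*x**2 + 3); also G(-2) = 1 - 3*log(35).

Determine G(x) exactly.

The substitution u = x**4 + 4*x**2 + 3 works: G'(x) is exactly (dG/du)*(du/dx) for that inner function.
A general antiderivative is -3*log(x**4 + 4*x**2 + 3) + C.
The condition gives C = 1 - 3*log(35) - (-3*log(35)) = 1.
So G(x) = 1 - 3*log(x**4 + 4*x**2 + 3).
Check: d/dx[1 - 3*log(x**4 + 4*x**2 + 3)] = (-12*x**3 - 24*x)/(x**4 + 4*x**2 + 3), which equals G'(x).

G(x) = 1 - 3*log(x**4 + 4*x**2 + 3)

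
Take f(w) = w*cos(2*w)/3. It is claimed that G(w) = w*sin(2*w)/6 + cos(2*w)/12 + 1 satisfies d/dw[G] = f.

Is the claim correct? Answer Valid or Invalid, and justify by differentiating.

Valid: G'(w) = f(w).

d/dw[G] = w*cos(2*w)/3
This equals f(w) exactly, so the claim holds.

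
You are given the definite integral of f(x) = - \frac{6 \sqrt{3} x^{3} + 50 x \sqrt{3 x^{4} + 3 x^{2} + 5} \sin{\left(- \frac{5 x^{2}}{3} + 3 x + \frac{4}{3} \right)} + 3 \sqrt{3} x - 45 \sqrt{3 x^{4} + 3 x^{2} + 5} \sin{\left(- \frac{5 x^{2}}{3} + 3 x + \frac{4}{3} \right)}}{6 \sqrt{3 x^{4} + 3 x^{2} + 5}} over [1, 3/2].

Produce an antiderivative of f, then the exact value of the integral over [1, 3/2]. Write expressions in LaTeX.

Check any antiderivative F(x) by computing F'(x) and comparing it with f(x).
F(x) = \frac{\sqrt{3} \left(- \sqrt{3 x^{4} + 3 x^{2} + 5} - 5 \sqrt{3} \cos{\left(- \frac{5 x^{2}}{3} + 3 x + \frac{4}{3} \right)}\right)}{6} is an antiderivative of f.
Check: d/dx[\frac{\sqrt{3} \left(- \sqrt{3 x^{4} + 3 x^{2} + 5} - 5 \sqrt{3} \cos{\left(- \frac{5 x^{2}}{3} + 3 x + \frac{4}{3} \right)}\right)}{6}] = \frac{- 6 \sqrt{3} x^{3} - 50 x \sqrt{3 x^{4} + 3 x^{2} + 5} \sin{\left(- \frac{5 x^{2}}{3} + 3 x + \frac{4}{3} \right)} - 3 \sqrt{3} x + 45 \sqrt{3 x^{4} + 3 x^{2} + 5} \sin{\left(- \frac{5 x^{2}}{3} + 3 x + \frac{4}{3} \right)}}{6 \sqrt{3 x^{4} + 3 x^{2} + 5}}, which equals f(x).
F(3/2) = - \frac{\sqrt{1293}}{24} - \frac{5 \cos{\left(\frac{25}{12} \right)}}{2}; F(1) = - \frac{\sqrt{33}}{6} - \frac{5 \cos{\left(\frac{8}{3} \right)}}{2}.
Integral = F(3/2) - F(1) = \frac{5 \cos{\left(\frac{8}{3} \right)}}{2} - \frac{\sqrt{1293}}{24} + \frac{\sqrt{33}}{6} - \frac{5 \cos{\left(\frac{25}{12} \right)}}{2}.

Antiderivative: F(x) = \frac{\sqrt{3} \left(- \sqrt{3 x^{4} + 3 x^{2} + 5} - 5 \sqrt{3} \cos{\left(- \frac{5 x^{2}}{3} + 3 x + \frac{4}{3} \right)}\right)}{6}; value = \frac{5 \cos{\left(\frac{8}{3} \right)}}{2} - \frac{\sqrt{1293}}{24} + \frac{\sqrt{33}}{6} - \frac{5 \cos{\left(\frac{25}{12} \right)}}{2}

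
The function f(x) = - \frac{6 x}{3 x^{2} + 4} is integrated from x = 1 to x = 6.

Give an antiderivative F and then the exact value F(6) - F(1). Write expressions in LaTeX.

Antiderivative: F(x) = - \log{\left(\frac{3 x^{2}}{2} + 2 \right)}; value = - \log{\left(56 \right)} + \log{\left(\frac{7}{2} \right)}

f matches the chain-rule pattern g'(h)*h' with inner function h(x) = \frac{3 x^{2}}{2} + 2; substituting u = h(x) collapses the integral.
F(x) = - \log{\left(\frac{3 x^{2}}{2} + 2 \right)} is an antiderivative of f.
Check: d/dx[- \log{\left(\frac{3 x^{2}}{2} + 2 \right)}] = - \frac{6 x}{3 x^{2} + 4} = f(x).
F(6) = - \log{\left(56 \right)}; F(1) = - \log{\left(\frac{7}{2} \right)}.
Integral = F(6) - F(1) = - \log{\left(56 \right)} + \log{\left(\frac{7}{2} \right)}.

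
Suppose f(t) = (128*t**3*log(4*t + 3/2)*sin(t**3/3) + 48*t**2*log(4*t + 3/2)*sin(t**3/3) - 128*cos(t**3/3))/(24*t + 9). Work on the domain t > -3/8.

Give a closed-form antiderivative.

An antiderivative is F(t) = -16*log(4*t + 3/2)*cos(t**3/3)/3.

Recognize the product-rule pattern: f = u'v + uv' with u = -16*cos(t**3/3)/3, v = log(4*t + 3/2), so integration by parts undoes it.
Check: d/dt[-16*log(4*t + 3/2)*cos(t**3/3)/3] = (128*t**3*log(4*t + 3/2)*sin(t**3/3) + 48*t**2*log(4*t + 3/2)*sin(t**3/3) - 128*cos(t**3/3))/(24*t + 9) = f(t).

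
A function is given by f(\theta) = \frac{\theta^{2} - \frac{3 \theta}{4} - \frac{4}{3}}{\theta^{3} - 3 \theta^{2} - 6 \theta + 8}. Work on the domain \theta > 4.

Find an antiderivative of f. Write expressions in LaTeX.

An antiderivative is F(\theta) = \frac{70 \log{\left(\theta - 4 \right)} + 13 \log{\left(\theta - 1 \right)} + 25 \log{\left(\theta + 2 \right)}}{108}.

Factor the denominator (12 \left(\theta - 4\right) \left(\theta - 1\right) \left(\theta + 2\right)) and decompose: f = \frac{25}{108 \left(\theta + 2\right)} + \frac{13}{108 \left(\theta - 1\right)} + \frac{35}{54 \left(\theta - 4\right)}; each piece integrates to a log, atan, or power term.
Check: d/d\theta[\frac{70 \log{\left(\theta - 4 \right)} + 13 \log{\left(\theta - 1 \right)} + 25 \log{\left(\theta + 2 \right)}}{108}] = \frac{12 \theta^{2} - 9 \theta - 16}{12 \theta^{3} - 36 \theta^{2} - 72 \theta + 96}, which equals f(\theta).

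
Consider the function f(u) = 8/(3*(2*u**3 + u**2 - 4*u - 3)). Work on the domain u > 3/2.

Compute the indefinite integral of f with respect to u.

Factor the denominator (3*(u + 1)**2*(2*u - 3)) and decompose: f = 32/(75*(2*u - 3)) - 16/(75*(u + 1)) - 8/(15*(u + 1)**2); each piece integrates to a log, atan, or power term.
Check: d/du[16*log(u - 3/2)/75 - 16*log(u + 1)/75 + 8/(15*u + 15)] = 8/(6*u**3 + 3*u**2 - 12*u - 9), which equals f(u).

F(u) = 16*log(u - 3/2)/75 - 16*log(u + 1)/75 + 8/(15*u + 15) + C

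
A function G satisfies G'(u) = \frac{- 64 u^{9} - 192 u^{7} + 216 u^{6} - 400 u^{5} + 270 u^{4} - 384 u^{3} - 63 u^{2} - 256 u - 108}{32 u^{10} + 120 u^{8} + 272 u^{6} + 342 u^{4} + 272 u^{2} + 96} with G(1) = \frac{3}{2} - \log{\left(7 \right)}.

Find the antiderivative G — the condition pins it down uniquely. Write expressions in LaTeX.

G(u) = - \frac{3 u}{\frac{4 u^{4}}{3} + 2 u^{2} + \frac{8}{3}} - \log{\left(4 u^{2} + 3 \right)} + 2

A first test for any G(u): its u-derivative must equal the given G'(u).
A general antiderivative is - \frac{3 u}{2 \left(\frac{2 u^{4}}{3} + u^{2} + \frac{4}{3}\right)} - \log{\left(4 u^{2} + 3 \right)} + C.
The condition gives C = \frac{3}{2} - \log{\left(7 \right)} - (- \log{\left(7 \right)} - \frac{1}{2}) = 2.
So G(u) = - \frac{3 u}{\frac{4 u^{4}}{3} + 2 u^{2} + \frac{8}{3}} - \log{\left(4 u^{2} + 3 \right)} + 2.
Check: d/du[- \frac{3 u}{\frac{4 u^{4}}{3} + 2 u^{2} + \frac{8}{3}} - \log{\left(4 u^{2} + 3 \right)} + 2] = \frac{- 64 u^{9} - 192 u^{7} + 216 u^{6} - 400 u^{5} + 270 u^{4} - 384 u^{3} - 63 u^{2} - 256 u - 108}{32 u^{10} + 120 u^{8} + 272 u^{6} + 342 u^{4} + 272 u^{2} + 96} = G'(u).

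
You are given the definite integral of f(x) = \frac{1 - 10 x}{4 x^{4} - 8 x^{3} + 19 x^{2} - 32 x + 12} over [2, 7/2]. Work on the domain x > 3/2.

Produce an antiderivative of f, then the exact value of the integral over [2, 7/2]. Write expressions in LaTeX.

The denominator factors as \left(2 x - 3\right) \left(2 x - 1\right) \left(x^{2} + 4\right); partial fractions split f into directly integrable pieces: \frac{138 x + 307}{425 \left(x^{2} + 4\right)} + \frac{8}{17 \left(2 x - 1\right)} - \frac{28}{25 \left(2 x - 3\right)}.
F(x) = - \frac{14 \log{\left(x - \frac{3}{2} \right)}}{25} + \frac{4 \log{\left(x - \frac{1}{2} \right)}}{17} + \frac{69 \log{\left(x^{2} + 4 \right)}}{425} + \frac{307 \operatorname{atan}{\left(\frac{x}{2} \right)}}{850} is an antiderivative of f.
Check: d/dx[- \frac{14 \log{\left(x - \frac{3}{2} \right)}}{25} + \frac{4 \log{\left(x - \frac{1}{2} \right)}}{17} + \frac{69 \log{\left(x^{2} + 4 \right)}}{425} + \frac{307 \operatorname{atan}{\left(\frac{x}{2} \right)}}{850}] = \frac{1 - 10 x}{4 x^{4} - 8 x^{3} + 19 x^{2} - 32 x + 12} = f(x).
F(7/2) = - \frac{14 \log{\left(2 \right)}}{25} + \frac{4 \log{\left(3 \right)}}{17} + \frac{307 \operatorname{atan}{\left(\frac{7}{4} \right)}}{850} + \frac{69 \log{\left(\frac{65}{4} \right)}}{425}; F(2) = \frac{4 \log{\left(\frac{3}{2} \right)}}{17} + \frac{307 \pi}{3400} + \frac{69 \log{\left(8 \right)}}{425} + \frac{14 \log{\left(2 \right)}}{25}.
Integral = F(7/2) - F(2) = - \frac{28 \log{\left(2 \right)}}{25} - \frac{69 \log{\left(8 \right)}}{425} - \frac{307 \pi}{3400} - \frac{4 \log{\left(\frac{3}{2} \right)}}{17} + \frac{4 \log{\left(3 \right)}}{17} + \frac{307 \operatorname{atan}{\left(\frac{7}{4} \right)}}{850} + \frac{69 \log{\left(\frac{65}{4} \right)}}{425}.

Antiderivative: F(x) = - \frac{14 \log{\left(x - \frac{3}{2} \right)}}{25} + \frac{4 \log{\left(x - \frac{1}{2} \right)}}{17} + \frac{69 \log{\left(x^{2} + 4 \right)}}{425} + \frac{307 \operatorname{atan}{\left(\frac{x}{2} \right)}}{850}; value = - \frac{28 \log{\left(2 \right)}}{25} - \frac{69 \log{\left(8 \right)}}{425} - \frac{307 \pi}{3400} - \frac{4 \log{\left(\frac{3}{2} \right)}}{17} + \frac{4 \log{\left(3 \right)}}{17} + \frac{307 \operatorname{atan}{\left(\frac{7}{4} \right)}}{850} + \frac{69 \log{\left(\frac{65}{4} \right)}}{425}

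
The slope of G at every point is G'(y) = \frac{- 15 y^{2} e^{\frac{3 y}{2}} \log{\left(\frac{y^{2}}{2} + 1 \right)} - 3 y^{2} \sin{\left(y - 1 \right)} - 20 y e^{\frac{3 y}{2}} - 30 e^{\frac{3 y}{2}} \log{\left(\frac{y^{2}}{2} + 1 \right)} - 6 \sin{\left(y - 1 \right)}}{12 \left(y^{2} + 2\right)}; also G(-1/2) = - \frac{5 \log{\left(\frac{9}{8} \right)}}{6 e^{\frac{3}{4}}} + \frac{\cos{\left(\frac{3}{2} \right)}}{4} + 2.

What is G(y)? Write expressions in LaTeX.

G(y) = \frac{- 10 e^{\frac{3 y}{2}} \log{\left(\frac{y^{2}}{2} + 1 \right)} + 3 \cos{\left(y - 1 \right)} + 24}{12}

For G(y) to be correct, d/dy[G] must agree with the stated G'(y) identically.
A general antiderivative is - \frac{5 e^{\frac{3 y}{2}} \log{\left(\frac{y^{2}}{2} + 1 \right)}}{6} + \frac{\cos{\left(y - 1 \right)}}{4} + C.
The condition gives C = - \frac{5 \log{\left(\frac{9}{8} \right)}}{6 e^{\frac{3}{4}}} + \frac{\cos{\left(\frac{3}{2} \right)}}{4} + 2 - (- \frac{5 \log{\left(\frac{9}{8} \right)}}{6 e^{\frac{3}{4}}} + \frac{\cos{\left(\frac{3}{2} \right)}}{4}) = 2.
So G(y) = \frac{- 10 e^{\frac{3 y}{2}} \log{\left(\frac{y^{2}}{2} + 1 \right)} + 3 \cos{\left(y - 1 \right)} + 24}{12}.
Check: d/dy[\frac{- 10 e^{\frac{3 y}{2}} \log{\left(\frac{y^{2}}{2} + 1 \right)} + 3 \cos{\left(y - 1 \right)} + 24}{12}] = \frac{- 15 y^{2} e^{\frac{3 y}{2}} \log{\left(\frac{y^{2}}{2} + 1 \right)} - 3 y^{2} \sin{\left(y - 1 \right)} - 20 y e^{\frac{3 y}{2}} - 30 e^{\frac{3 y}{2}} \log{\left(\frac{y^{2}}{2} + 1 \right)} - 6 \sin{\left(y - 1 \right)}}{12 y^{2} + 24}, which equals G'(y).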